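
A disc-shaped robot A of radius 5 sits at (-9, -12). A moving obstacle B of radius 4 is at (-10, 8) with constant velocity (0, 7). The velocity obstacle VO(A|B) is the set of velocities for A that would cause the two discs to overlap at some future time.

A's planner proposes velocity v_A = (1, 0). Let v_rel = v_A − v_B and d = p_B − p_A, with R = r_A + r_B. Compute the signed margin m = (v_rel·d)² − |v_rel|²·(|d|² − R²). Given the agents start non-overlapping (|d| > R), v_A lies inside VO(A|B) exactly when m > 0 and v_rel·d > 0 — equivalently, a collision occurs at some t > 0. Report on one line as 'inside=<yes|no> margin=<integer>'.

d = (-1, 20),  |d|² = 401;  R = 5+4 = 9,  c = 401−9² = 320
v_rel = (1, -7),  |v_rel|² = 50;  v_rel·d = (1)·(-1) + (-7)·(20) = -141
50·t² + 282·t + 320 = 0  ⇒  m = (-141)² − 50·320 = 3881
m = 3881 > 0,  v_rel·d = -141 < 0  ⇒  outside

inside=no margin=3881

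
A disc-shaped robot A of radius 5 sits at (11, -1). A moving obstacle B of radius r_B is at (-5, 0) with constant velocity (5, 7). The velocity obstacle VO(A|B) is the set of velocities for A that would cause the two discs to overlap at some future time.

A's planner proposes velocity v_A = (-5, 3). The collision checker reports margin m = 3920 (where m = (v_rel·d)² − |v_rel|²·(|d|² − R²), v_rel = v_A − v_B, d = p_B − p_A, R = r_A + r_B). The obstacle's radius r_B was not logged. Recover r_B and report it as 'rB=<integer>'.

m = 3920
d = (-16, 1);  v_rel = (-10, -4),  |v_rel|² = 116
v_rel×d = (-10)·(1) − (-4)·(-16) = -74
since m = R²·116 − (-74)²:  R² = (5476 + 3920) / 116 = 81
R = √81 = 9  ⇒  r_B = 9 − 5 = 4

rB=4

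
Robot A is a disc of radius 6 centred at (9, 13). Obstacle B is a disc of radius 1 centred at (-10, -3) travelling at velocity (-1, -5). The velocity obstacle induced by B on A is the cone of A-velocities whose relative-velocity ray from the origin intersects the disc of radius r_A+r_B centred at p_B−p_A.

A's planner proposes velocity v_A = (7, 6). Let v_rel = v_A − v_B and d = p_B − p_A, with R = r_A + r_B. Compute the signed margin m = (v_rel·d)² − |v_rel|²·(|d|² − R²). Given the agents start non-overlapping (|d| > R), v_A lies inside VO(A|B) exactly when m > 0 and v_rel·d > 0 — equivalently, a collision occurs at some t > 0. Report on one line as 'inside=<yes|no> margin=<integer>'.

d = (-19, -16),  |d|² = 617;  R = 6+1 = 7,  c = 617−7² = 568
v_rel = (8, 11),  |v_rel|² = 185;  v_rel·d = (8)·(-19) + (11)·(-16) = -328
185·t² + 656·t + 568 = 0  ⇒  m = (-328)² − 185·568 = 2504
m = 2504 > 0,  v_rel·d = -328 < 0  ⇒  outside

inside=no margin=2504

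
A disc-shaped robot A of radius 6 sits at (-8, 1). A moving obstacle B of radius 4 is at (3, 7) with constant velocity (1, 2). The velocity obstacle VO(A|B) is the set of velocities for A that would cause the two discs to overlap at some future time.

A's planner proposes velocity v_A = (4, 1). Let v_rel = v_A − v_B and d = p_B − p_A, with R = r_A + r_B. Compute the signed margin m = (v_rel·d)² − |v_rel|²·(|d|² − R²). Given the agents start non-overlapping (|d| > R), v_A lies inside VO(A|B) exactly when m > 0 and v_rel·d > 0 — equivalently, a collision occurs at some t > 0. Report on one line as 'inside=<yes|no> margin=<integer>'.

d = (11, 6),  |d|² = 157;  R = 6+4 = 10,  c = 157−10² = 57
v_rel = (3, -1),  |v_rel|² = 10;  v_rel·d = (3)·(11) + (-1)·(6) = 27
10·t² − 54·t + 57 = 0  ⇒  m = 27² − 10·57 = 159
m = 159 > 0,  v_rel·d = 27 > 0  ⇒  inside

inside=yes margin=159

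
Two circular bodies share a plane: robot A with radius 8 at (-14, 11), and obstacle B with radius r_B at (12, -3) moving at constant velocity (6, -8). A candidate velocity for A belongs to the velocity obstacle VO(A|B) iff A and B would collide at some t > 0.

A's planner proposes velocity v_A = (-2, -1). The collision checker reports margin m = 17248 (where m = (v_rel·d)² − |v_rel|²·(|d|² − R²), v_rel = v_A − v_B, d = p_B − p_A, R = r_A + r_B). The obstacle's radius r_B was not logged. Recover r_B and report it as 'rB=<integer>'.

m = 17248
d = (26, -14);  v_rel = (-8, 7),  |v_rel|² = 113
v_rel×d = (-8)·(-14) − (7)·(26) = -70
since m = R²·113 − (-70)²:  R² = (4900 + 17248) / 113 = 196
R = √196 = 14  ⇒  r_B = 14 − 8 = 6

rB=6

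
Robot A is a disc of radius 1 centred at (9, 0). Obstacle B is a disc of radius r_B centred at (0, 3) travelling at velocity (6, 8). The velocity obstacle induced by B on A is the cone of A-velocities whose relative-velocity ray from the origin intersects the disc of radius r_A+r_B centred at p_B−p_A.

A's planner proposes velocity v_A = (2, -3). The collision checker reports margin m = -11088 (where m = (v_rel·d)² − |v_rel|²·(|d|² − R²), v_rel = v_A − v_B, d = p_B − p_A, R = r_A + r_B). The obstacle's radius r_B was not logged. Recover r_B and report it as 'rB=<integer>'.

m = -11088
d = (-9, 3);  v_rel = (-4, -11),  |v_rel|² = 137
v_rel×d = (-4)·(3) − (-11)·(-9) = -111
since m = R²·137 − (-111)²:  R² = (12321 + -11088) / 137 = 9
R = √9 = 3  ⇒  r_B = 3 − 1 = 2

rB=2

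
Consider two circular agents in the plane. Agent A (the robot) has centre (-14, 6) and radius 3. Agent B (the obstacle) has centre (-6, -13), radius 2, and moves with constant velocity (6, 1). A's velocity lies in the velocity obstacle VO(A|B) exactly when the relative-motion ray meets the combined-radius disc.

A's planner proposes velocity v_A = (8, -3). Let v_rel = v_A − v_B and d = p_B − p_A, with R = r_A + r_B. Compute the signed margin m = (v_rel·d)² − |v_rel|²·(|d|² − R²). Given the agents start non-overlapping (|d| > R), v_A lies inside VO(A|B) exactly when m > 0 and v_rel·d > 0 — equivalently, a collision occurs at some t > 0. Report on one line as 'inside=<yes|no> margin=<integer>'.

d = (8, -19),  |d|² = 425;  R = 3+2 = 5,  c = 425−5² = 400
v_rel = (2, -4),  |v_rel|² = 20;  v_rel·d = (2)·(8) + (-4)·(-19) = 92
20·t² − 184·t + 400 = 0  ⇒  m = 92² − 20·400 = 464
m = 464 > 0,  v_rel·d = 92 > 0  ⇒  inside

inside=yes margin=464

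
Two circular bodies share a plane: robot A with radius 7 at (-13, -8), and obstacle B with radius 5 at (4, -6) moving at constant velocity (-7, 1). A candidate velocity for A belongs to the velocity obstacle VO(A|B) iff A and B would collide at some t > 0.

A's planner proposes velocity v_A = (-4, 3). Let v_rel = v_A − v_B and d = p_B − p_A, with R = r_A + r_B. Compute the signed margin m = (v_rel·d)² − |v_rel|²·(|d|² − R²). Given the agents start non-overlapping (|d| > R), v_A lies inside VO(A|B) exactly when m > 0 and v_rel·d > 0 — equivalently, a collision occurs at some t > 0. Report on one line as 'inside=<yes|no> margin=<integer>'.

d = (17, 2),  |d|² = 293;  R = 7+5 = 12,  c = 293−12² = 149
v_rel = (3, 2),  |v_rel|² = 13;  v_rel·d = (3)·(17) + (2)·(2) = 55
13·t² − 110·t + 149 = 0  ⇒  m = 55² − 13·149 = 1088
m = 1088 > 0,  v_rel·d = 55 > 0  ⇒  inside

inside=yes margin=1088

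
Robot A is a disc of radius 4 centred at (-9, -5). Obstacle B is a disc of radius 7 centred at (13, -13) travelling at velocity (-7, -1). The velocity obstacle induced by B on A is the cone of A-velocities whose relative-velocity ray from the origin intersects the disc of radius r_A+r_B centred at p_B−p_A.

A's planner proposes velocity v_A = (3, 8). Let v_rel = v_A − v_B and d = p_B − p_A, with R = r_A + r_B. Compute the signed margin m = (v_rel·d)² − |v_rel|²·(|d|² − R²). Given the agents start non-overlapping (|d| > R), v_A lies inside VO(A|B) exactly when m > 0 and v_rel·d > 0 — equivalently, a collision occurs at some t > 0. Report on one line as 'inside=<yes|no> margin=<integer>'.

d = (22, -8),  |d|² = 548;  R = 4+7 = 11,  c = 548−11² = 427
v_rel = (10, 9),  |v_rel|² = 181;  v_rel·d = (10)·(22) + (9)·(-8) = 148
181·t² − 296·t + 427 = 0  ⇒  m = 148² − 181·427 = -55383
m = -55383 < 0,  v_rel·d = 148 > 0  ⇒  outside

inside=no margin=-55383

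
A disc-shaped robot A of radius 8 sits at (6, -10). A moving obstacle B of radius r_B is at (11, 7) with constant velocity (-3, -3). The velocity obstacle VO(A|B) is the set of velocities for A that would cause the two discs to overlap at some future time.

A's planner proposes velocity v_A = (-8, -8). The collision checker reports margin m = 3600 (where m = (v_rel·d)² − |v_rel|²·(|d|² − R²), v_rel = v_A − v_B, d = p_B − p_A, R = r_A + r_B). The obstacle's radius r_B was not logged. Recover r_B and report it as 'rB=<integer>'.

m = 3600
d = (5, 17);  v_rel = (-5, -5),  |v_rel|² = 50
v_rel×d = (-5)·(17) − (-5)·(5) = -60
since m = R²·50 − (-60)²:  R² = (3600 + 3600) / 50 = 144
R = √144 = 12  ⇒  r_B = 12 − 8 = 4

rB=4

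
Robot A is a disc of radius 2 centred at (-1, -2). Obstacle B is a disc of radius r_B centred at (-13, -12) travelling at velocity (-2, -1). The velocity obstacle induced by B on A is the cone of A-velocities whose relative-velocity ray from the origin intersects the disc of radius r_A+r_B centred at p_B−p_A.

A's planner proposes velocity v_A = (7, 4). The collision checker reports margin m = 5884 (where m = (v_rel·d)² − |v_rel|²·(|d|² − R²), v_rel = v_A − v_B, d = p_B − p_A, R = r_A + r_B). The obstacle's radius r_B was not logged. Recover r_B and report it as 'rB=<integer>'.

m = 5884
d = (-12, -10);  v_rel = (9, 5),  |v_rel|² = 106
v_rel×d = (9)·(-10) − (5)·(-12) = -30
since m = R²·106 − (-30)²:  R² = (900 + 5884) / 106 = 64
R = √64 = 8  ⇒  r_B = 8 − 2 = 6

rB=6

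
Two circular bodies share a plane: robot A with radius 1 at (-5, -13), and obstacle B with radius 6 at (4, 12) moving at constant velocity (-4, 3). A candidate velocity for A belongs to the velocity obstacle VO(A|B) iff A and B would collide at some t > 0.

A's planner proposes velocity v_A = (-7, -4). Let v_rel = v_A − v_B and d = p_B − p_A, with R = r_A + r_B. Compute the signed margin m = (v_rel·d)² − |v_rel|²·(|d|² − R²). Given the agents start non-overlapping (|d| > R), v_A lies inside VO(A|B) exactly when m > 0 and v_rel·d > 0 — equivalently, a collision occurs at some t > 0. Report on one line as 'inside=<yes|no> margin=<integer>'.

d = (9, 25),  |d|² = 706;  R = 1+6 = 7,  c = 706−7² = 657
v_rel = (-3, -7),  |v_rel|² = 58;  v_rel·d = (-3)·(9) + (-7)·(25) = -202
58·t² + 404·t + 657 = 0  ⇒  m = (-202)² − 58·657 = 2698
m = 2698 > 0,  v_rel·d = -202 < 0  ⇒  outside

inside=no margin=2698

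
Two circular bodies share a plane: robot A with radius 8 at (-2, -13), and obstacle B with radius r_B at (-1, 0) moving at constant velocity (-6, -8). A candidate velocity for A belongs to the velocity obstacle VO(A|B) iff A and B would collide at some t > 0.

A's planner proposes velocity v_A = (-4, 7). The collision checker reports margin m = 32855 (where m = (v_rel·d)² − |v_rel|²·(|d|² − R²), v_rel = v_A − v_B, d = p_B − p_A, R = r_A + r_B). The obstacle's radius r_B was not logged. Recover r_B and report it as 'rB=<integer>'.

m = 32855
d = (1, 13);  v_rel = (2, 15),  |v_rel|² = 229
v_rel×d = (2)·(13) − (15)·(1) = 11
since m = R²·229 − 11²:  R² = (121 + 32855) / 229 = 144
R = √144 = 12  ⇒  r_B = 12 − 8 = 4

rB=4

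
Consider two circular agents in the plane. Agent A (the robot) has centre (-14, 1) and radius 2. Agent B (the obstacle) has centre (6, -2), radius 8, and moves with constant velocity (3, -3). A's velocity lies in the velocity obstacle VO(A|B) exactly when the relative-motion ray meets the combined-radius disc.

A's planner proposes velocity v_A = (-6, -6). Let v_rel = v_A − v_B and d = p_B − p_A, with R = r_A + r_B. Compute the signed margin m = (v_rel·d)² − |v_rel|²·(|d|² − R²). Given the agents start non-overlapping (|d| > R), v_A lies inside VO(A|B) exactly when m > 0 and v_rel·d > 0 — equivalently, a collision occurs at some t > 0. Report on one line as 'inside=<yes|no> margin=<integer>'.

d = (20, -3),  |d|² = 409;  R = 2+8 = 10,  c = 409−10² = 309
v_rel = (-9, -3),  |v_rel|² = 90;  v_rel·d = (-9)·(20) + (-3)·(-3) = -171
90·t² + 342·t + 309 = 0  ⇒  m = (-171)² − 90·309 = 1431
m = 1431 > 0,  v_rel·d = -171 < 0  ⇒  outside

inside=no margin=1431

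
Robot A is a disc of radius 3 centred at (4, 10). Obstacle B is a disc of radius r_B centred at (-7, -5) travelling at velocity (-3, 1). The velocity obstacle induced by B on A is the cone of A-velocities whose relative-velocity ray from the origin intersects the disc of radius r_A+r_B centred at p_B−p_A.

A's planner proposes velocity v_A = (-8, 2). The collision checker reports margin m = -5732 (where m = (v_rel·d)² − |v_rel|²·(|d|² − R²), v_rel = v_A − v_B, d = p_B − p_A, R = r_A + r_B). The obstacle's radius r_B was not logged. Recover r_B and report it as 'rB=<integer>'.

m = -5732
d = (-11, -15);  v_rel = (-5, 1),  |v_rel|² = 26
v_rel×d = (-5)·(-15) − (1)·(-11) = 86
since m = R²·26 − 86²:  R² = (7396 + -5732) / 26 = 64
R = √64 = 8  ⇒  r_B = 8 − 3 = 5

rB=5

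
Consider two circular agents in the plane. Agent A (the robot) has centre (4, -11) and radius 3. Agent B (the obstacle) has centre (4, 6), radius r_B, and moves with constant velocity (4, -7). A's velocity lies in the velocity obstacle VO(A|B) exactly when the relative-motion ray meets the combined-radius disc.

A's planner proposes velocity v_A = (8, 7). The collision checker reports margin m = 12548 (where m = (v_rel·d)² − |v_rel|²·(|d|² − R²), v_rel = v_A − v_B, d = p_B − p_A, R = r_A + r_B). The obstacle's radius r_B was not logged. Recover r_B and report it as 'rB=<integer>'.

m = 12548
d = (0, 17);  v_rel = (4, 14),  |v_rel|² = 212
v_rel×d = (4)·(17) − (14)·(0) = 68
since m = R²·212 − 68²:  R² = (4624 + 12548) / 212 = 81
R = √81 = 9  ⇒  r_B = 9 − 3 = 6

rB=6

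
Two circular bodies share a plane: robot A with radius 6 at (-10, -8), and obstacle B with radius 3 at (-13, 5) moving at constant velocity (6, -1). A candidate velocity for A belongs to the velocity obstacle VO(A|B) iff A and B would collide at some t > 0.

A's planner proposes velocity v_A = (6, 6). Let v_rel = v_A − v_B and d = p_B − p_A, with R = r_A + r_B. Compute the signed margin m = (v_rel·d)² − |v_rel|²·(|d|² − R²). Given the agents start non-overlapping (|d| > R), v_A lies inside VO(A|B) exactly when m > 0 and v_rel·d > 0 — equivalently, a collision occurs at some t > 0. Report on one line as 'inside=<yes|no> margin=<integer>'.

d = (-3, 13),  |d|² = 178;  R = 6+3 = 9,  c = 178−9² = 97
v_rel = (0, 7),  |v_rel|² = 49;  v_rel·d = (0)·(-3) + (7)·(13) = 91
49·t² − 182·t + 97 = 0  ⇒  m = 91² − 49·97 = 3528
m = 3528 > 0,  v_rel·d = 91 > 0  ⇒  inside

inside=yes margin=3528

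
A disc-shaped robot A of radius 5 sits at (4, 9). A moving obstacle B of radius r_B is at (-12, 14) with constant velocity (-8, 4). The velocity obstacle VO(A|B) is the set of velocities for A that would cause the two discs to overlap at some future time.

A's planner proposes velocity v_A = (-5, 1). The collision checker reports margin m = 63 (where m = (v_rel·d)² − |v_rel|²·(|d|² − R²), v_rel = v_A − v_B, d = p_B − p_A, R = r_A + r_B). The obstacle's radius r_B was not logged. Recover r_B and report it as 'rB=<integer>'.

m = 63
d = (-16, 5);  v_rel = (3, -3),  |v_rel|² = 18
v_rel×d = (3)·(5) − (-3)·(-16) = -33
since m = R²·18 − (-33)²:  R² = (1089 + 63) / 18 = 64
R = √64 = 8  ⇒  r_B = 8 − 5 = 3

rB=3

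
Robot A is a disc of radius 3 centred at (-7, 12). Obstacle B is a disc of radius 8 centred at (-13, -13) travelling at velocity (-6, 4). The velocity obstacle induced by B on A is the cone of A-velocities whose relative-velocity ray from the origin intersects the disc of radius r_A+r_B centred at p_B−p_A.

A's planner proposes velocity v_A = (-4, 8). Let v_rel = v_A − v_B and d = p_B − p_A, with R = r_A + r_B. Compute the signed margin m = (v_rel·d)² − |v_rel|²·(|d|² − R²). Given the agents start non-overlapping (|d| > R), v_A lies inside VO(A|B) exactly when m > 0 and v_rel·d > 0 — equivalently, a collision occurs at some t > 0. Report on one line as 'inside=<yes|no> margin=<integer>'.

d = (-6, -25),  |d|² = 661;  R = 3+8 = 11,  c = 661−11² = 540
v_rel = (2, 4),  |v_rel|² = 20;  v_rel·d = (2)·(-6) + (4)·(-25) = -112
20·t² + 224·t + 540 = 0  ⇒  m = (-112)² − 20·540 = 1744
m = 1744 > 0,  v_rel·d = -112 < 0  ⇒  outside

inside=no margin=1744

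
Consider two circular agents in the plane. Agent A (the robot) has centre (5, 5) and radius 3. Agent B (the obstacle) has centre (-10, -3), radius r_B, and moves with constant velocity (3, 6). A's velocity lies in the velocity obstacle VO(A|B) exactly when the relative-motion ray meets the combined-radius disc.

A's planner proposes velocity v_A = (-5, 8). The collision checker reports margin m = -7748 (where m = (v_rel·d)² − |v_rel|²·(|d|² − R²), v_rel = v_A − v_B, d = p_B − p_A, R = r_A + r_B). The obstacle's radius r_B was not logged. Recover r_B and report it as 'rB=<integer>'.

m = -7748
d = (-15, -8);  v_rel = (-8, 2),  |v_rel|² = 68
v_rel×d = (-8)·(-8) − (2)·(-15) = 94
since m = R²·68 − 94²:  R² = (8836 + -7748) / 68 = 16
R = √16 = 4  ⇒  r_B = 4 − 3 = 1

rB=1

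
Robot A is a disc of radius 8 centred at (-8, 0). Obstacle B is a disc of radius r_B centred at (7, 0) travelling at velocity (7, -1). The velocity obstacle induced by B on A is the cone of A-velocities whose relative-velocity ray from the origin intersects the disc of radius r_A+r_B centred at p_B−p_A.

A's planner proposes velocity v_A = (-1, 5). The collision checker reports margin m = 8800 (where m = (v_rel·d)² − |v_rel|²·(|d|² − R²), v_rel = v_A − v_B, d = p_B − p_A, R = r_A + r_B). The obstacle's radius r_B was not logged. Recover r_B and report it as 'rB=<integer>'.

m = 8800
d = (15, 0);  v_rel = (-8, 6),  |v_rel|² = 100
v_rel×d = (-8)·(0) − (6)·(15) = -90
since m = R²·100 − (-90)²:  R² = (8100 + 8800) / 100 = 169
R = √169 = 13  ⇒  r_B = 13 − 8 = 5

rB=5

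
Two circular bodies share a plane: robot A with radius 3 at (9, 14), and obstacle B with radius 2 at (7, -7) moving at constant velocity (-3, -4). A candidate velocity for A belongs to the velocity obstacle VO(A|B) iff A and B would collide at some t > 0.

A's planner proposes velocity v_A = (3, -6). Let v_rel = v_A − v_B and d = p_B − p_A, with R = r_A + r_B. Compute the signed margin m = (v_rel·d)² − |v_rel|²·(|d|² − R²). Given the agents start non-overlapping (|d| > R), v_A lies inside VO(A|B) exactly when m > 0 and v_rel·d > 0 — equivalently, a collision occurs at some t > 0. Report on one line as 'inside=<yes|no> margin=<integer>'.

d = (-2, -21),  |d|² = 445;  R = 3+2 = 5,  c = 445−5² = 420
v_rel = (6, -2),  |v_rel|² = 40;  v_rel·d = (6)·(-2) + (-2)·(-21) = 30
40·t² − 60·t + 420 = 0  ⇒  m = 30² − 40·420 = -15900
m = -15900 < 0,  v_rel·d = 30 > 0  ⇒  outside

inside=no margin=-15900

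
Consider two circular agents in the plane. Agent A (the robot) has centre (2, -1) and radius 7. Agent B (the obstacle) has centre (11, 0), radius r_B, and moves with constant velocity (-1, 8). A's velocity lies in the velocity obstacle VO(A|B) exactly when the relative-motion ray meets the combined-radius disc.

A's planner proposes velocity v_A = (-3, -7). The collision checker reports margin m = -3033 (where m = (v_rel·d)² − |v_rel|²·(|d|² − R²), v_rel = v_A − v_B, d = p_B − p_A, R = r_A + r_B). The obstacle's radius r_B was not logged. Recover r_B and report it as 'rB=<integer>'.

m = -3033
d = (9, 1);  v_rel = (-2, -15),  |v_rel|² = 229
v_rel×d = (-2)·(1) − (-15)·(9) = 133
since m = R²·229 − 133²:  R² = (17689 + -3033) / 229 = 64
R = √64 = 8  ⇒  r_B = 8 − 7 = 1

rB=1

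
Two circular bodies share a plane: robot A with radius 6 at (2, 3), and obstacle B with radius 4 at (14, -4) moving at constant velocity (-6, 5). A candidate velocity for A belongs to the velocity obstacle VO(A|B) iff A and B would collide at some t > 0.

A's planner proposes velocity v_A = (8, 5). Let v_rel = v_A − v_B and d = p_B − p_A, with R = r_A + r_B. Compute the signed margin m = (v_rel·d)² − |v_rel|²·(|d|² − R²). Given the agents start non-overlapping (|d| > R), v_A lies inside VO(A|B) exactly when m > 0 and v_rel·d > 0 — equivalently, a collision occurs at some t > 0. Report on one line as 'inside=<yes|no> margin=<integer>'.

d = (12, -7),  |d|² = 193;  R = 6+4 = 10,  c = 193−10² = 93
v_rel = (14, 0),  |v_rel|² = 196;  v_rel·d = (14)·(12) + (0)·(-7) = 168
196·t² − 336·t + 93 = 0  ⇒  m = 168² − 196·93 = 9996
m = 9996 > 0,  v_rel·d = 168 > 0  ⇒  inside

inside=yes margin=9996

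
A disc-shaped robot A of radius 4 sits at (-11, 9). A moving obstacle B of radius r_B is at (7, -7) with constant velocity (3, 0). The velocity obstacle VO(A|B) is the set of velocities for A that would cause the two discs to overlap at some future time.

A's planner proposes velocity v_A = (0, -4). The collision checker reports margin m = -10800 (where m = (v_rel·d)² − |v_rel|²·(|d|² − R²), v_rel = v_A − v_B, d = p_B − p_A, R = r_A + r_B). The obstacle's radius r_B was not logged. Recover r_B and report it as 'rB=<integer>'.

m = -10800
d = (18, -16);  v_rel = (-3, -4),  |v_rel|² = 25
v_rel×d = (-3)·(-16) − (-4)·(18) = 120
since m = R²·25 − 120²:  R² = (14400 + -10800) / 25 = 144
R = √144 = 12  ⇒  r_B = 12 − 4 = 8

rB=8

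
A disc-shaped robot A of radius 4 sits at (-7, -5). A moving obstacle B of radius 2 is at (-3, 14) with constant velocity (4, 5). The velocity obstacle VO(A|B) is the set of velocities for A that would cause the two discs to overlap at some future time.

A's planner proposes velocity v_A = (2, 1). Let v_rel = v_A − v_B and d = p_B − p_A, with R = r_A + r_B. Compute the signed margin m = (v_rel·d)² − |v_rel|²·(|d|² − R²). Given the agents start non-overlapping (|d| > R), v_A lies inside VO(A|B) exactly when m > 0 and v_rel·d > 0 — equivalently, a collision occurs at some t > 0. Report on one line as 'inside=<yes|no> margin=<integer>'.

d = (4, 19),  |d|² = 377;  R = 4+2 = 6,  c = 377−6² = 341
v_rel = (-2, -4),  |v_rel|² = 20;  v_rel·d = (-2)·(4) + (-4)·(19) = -84
20·t² + 168·t + 341 = 0  ⇒  m = (-84)² − 20·341 = 236
m = 236 > 0,  v_rel·d = -84 < 0  ⇒  outside

inside=no margin=236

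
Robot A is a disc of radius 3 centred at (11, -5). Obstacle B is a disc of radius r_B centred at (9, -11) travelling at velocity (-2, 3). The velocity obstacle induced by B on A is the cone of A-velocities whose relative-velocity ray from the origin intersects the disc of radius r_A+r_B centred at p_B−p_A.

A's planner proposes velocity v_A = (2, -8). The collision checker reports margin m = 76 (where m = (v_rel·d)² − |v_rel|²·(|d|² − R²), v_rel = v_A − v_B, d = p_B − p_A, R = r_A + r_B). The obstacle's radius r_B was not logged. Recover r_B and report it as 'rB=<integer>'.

m = 76
d = (-2, -6);  v_rel = (4, -11),  |v_rel|² = 137
v_rel×d = (4)·(-6) − (-11)·(-2) = -46
since m = R²·137 − (-46)²:  R² = (2116 + 76) / 137 = 16
R = √16 = 4  ⇒  r_B = 4 − 3 = 1

rB=1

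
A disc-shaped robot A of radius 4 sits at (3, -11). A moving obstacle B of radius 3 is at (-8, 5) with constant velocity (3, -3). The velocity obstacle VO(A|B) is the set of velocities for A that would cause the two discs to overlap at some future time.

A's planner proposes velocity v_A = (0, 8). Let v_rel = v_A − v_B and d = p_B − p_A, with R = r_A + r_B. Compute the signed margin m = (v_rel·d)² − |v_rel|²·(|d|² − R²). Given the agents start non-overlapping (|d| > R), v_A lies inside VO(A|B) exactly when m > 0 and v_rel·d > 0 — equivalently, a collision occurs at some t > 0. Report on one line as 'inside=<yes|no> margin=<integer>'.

d = (-11, 16),  |d|² = 377;  R = 4+3 = 7,  c = 377−7² = 328
v_rel = (-3, 11),  |v_rel|² = 130;  v_rel·d = (-3)·(-11) + (11)·(16) = 209
130·t² − 418·t + 328 = 0  ⇒  m = 209² − 130·328 = 1041
m = 1041 > 0,  v_rel·d = 209 > 0  ⇒  inside

inside=yes margin=1041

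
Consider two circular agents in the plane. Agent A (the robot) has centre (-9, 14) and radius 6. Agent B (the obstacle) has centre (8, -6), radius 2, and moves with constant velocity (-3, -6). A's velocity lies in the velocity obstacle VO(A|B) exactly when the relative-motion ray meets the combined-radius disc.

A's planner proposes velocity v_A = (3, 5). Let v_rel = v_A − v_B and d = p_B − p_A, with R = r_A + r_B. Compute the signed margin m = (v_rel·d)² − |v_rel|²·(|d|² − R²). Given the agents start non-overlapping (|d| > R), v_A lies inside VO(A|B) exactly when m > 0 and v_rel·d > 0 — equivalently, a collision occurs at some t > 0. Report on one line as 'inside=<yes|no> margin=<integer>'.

d = (17, -20),  |d|² = 689;  R = 6+2 = 8,  c = 689−8² = 625
v_rel = (6, 11),  |v_rel|² = 157;  v_rel·d = (6)·(17) + (11)·(-20) = -118
157·t² + 236·t + 625 = 0  ⇒  m = (-118)² − 157·625 = -84201
m = -84201 < 0,  v_rel·d = -118 < 0  ⇒  outside

inside=no margin=-84201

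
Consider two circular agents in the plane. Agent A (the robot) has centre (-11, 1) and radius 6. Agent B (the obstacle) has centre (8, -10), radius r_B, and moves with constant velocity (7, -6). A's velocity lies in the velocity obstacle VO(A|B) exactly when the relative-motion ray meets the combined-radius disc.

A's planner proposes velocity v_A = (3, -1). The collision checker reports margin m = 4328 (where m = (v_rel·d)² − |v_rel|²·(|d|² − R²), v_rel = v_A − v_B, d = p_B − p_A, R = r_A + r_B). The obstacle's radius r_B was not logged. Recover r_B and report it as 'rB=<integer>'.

m = 4328
d = (19, -11);  v_rel = (-4, 5),  |v_rel|² = 41
v_rel×d = (-4)·(-11) − (5)·(19) = -51
since m = R²·41 − (-51)²:  R² = (2601 + 4328) / 41 = 169
R = √169 = 13  ⇒  r_B = 13 − 6 = 7

rB=7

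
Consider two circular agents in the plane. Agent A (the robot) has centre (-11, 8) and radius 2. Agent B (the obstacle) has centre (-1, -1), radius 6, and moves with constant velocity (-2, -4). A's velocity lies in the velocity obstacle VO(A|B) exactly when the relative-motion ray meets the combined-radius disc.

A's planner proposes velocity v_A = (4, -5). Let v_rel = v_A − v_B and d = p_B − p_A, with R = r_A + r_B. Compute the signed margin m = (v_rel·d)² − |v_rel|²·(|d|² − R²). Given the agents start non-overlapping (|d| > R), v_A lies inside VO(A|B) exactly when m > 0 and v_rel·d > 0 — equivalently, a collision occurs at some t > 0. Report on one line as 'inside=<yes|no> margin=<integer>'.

d = (10, -9),  |d|² = 181;  R = 2+6 = 8,  c = 181−8² = 117
v_rel = (6, -1),  |v_rel|² = 37;  v_rel·d = (6)·(10) + (-1)·(-9) = 69
37·t² − 138·t + 117 = 0  ⇒  m = 69² − 37·117 = 432
m = 432 > 0,  v_rel·d = 69 > 0  ⇒  inside

inside=yes margin=432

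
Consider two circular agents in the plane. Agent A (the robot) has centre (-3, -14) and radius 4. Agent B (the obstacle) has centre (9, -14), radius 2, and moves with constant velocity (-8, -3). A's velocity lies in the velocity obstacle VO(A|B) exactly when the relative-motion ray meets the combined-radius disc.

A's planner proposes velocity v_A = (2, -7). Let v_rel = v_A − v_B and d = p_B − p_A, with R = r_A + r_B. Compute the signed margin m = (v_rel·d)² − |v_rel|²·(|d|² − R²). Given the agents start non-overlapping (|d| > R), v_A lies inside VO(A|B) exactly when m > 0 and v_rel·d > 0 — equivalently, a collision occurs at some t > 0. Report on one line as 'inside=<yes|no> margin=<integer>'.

d = (12, 0),  |d|² = 144;  R = 4+2 = 6,  c = 144−6² = 108
v_rel = (10, -4),  |v_rel|² = 116;  v_rel·d = (10)·(12) + (-4)·(0) = 120
116·t² − 240·t + 108 = 0  ⇒  m = 120² − 116·108 = 1872
m = 1872 > 0,  v_rel·d = 120 > 0  ⇒  inside

inside=yes margin=1872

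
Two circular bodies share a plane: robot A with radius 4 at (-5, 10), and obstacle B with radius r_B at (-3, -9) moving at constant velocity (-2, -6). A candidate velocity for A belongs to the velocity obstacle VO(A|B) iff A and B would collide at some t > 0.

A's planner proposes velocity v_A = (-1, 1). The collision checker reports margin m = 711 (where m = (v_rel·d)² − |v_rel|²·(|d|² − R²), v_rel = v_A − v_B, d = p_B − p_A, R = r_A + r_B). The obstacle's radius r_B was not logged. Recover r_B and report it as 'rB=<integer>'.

m = 711
d = (2, -19);  v_rel = (1, 7),  |v_rel|² = 50
v_rel×d = (1)·(-19) − (7)·(2) = -33
since m = R²·50 − (-33)²:  R² = (1089 + 711) / 50 = 36
R = √36 = 6  ⇒  r_B = 6 − 4 = 2

rB=2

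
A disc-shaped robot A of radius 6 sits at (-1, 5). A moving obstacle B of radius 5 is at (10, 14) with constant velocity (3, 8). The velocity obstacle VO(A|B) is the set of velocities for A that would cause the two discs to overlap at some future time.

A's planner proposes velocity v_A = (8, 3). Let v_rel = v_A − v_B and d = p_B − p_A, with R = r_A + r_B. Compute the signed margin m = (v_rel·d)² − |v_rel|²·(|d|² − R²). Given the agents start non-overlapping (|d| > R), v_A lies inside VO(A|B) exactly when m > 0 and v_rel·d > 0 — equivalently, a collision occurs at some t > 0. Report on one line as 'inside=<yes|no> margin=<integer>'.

d = (11, 9),  |d|² = 202;  R = 6+5 = 11,  c = 202−11² = 81
v_rel = (5, -5),  |v_rel|² = 50;  v_rel·d = (5)·(11) + (-5)·(9) = 10
50·t² − 20·t + 81 = 0  ⇒  m = 10² − 50·81 = -3950
m = -3950 < 0,  v_rel·d = 10 > 0  ⇒  outside

inside=no margin=-3950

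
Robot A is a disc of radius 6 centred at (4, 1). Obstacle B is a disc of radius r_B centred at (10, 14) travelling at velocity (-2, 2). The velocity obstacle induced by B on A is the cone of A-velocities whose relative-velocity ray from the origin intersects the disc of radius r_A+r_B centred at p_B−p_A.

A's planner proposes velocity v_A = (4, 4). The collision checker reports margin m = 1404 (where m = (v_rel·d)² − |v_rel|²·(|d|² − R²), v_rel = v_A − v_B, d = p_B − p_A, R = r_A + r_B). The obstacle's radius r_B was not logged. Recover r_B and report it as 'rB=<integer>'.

m = 1404
d = (6, 13);  v_rel = (6, 2),  |v_rel|² = 40
v_rel×d = (6)·(13) − (2)·(6) = 66
since m = R²·40 − 66²:  R² = (4356 + 1404) / 40 = 144
R = √144 = 12  ⇒  r_B = 12 − 6 = 6

rB=6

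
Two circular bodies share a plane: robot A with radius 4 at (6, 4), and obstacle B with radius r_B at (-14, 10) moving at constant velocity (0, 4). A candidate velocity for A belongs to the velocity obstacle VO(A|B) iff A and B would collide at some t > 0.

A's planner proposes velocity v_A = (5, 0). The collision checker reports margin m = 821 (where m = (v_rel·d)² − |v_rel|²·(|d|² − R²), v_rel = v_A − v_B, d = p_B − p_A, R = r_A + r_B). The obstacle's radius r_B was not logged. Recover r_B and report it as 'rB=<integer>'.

m = 821
d = (-20, 6);  v_rel = (5, -4),  |v_rel|² = 41
v_rel×d = (5)·(6) − (-4)·(-20) = -50
since m = R²·41 − (-50)²:  R² = (2500 + 821) / 41 = 81
R = √81 = 9  ⇒  r_B = 9 − 4 = 5

rB=5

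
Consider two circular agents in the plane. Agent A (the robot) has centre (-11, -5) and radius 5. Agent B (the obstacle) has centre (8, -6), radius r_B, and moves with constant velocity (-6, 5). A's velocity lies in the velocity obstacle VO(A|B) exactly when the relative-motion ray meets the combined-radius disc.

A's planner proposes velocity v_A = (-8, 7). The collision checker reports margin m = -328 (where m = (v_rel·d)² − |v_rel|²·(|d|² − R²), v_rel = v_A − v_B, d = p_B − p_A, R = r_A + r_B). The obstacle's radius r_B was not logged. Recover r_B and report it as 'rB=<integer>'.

m = -328
d = (19, -1);  v_rel = (-2, 2),  |v_rel|² = 8
v_rel×d = (-2)·(-1) − (2)·(19) = -36
since m = R²·8 − (-36)²:  R² = (1296 + -328) / 8 = 121
R = √121 = 11  ⇒  r_B = 11 − 5 = 6

rB=6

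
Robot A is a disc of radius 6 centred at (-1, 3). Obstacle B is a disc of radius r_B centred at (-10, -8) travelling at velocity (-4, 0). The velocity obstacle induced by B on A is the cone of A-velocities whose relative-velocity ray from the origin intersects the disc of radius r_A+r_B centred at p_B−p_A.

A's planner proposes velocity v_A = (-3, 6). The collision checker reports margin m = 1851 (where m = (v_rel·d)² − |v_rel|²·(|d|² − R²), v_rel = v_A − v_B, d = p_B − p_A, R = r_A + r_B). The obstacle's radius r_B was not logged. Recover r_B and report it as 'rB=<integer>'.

m = 1851
d = (-9, -11);  v_rel = (1, 6),  |v_rel|² = 37
v_rel×d = (1)·(-11) − (6)·(-9) = 43
since m = R²·37 − 43²:  R² = (1849 + 1851) / 37 = 100
R = √100 = 10  ⇒  r_B = 10 − 6 = 4

rB=4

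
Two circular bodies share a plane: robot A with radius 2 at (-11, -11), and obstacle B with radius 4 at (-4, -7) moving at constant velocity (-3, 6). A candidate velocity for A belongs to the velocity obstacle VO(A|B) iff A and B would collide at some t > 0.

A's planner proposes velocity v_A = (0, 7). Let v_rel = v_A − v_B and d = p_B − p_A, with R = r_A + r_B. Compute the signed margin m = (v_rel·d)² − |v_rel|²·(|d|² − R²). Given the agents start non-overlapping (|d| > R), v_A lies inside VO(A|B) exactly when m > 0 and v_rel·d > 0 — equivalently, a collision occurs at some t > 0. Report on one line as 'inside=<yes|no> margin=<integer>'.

d = (7, 4),  |d|² = 65;  R = 2+4 = 6,  c = 65−6² = 29
v_rel = (3, 1),  |v_rel|² = 10;  v_rel·d = (3)·(7) + (1)·(4) = 25
10·t² − 50·t + 29 = 0  ⇒  m = 25² − 10·29 = 335
m = 335 > 0,  v_rel·d = 25 > 0  ⇒  inside

inside=yes margin=335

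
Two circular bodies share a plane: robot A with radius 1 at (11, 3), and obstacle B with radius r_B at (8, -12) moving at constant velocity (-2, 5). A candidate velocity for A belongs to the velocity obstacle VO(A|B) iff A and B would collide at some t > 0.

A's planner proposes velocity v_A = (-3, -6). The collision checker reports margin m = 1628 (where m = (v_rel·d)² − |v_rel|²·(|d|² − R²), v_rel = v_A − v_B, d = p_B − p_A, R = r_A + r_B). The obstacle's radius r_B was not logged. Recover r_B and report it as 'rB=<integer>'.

m = 1628
d = (-3, -15);  v_rel = (-1, -11),  |v_rel|² = 122
v_rel×d = (-1)·(-15) − (-11)·(-3) = -18
since m = R²·122 − (-18)²:  R² = (324 + 1628) / 122 = 16
R = √16 = 4  ⇒  r_B = 4 − 1 = 3

rB=3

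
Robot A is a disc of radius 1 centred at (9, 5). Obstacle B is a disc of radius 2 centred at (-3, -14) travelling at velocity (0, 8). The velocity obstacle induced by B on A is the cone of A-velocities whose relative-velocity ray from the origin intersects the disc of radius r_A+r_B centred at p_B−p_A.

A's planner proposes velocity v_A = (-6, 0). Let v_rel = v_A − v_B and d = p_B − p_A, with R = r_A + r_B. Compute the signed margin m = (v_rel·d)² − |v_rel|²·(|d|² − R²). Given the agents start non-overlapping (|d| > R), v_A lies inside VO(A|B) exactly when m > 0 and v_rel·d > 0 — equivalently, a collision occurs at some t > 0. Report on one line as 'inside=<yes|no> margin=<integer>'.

d = (-12, -19),  |d|² = 505;  R = 1+2 = 3,  c = 505−3² = 496
v_rel = (-6, -8),  |v_rel|² = 100;  v_rel·d = (-6)·(-12) + (-8)·(-19) = 224
100·t² − 448·t + 496 = 0  ⇒  m = 224² − 100·496 = 576
m = 576 > 0,  v_rel·d = 224 > 0  ⇒  inside

inside=yes margin=576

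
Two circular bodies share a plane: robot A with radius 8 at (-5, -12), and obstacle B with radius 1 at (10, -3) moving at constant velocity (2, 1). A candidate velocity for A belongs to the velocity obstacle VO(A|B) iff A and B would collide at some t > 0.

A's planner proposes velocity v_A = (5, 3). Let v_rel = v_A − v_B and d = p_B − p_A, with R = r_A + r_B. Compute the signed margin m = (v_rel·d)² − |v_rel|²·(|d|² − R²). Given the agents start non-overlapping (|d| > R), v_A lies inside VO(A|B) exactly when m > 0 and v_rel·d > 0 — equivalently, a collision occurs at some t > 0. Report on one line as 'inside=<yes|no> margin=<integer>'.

d = (15, 9),  |d|² = 306;  R = 8+1 = 9,  c = 306−9² = 225
v_rel = (3, 2),  |v_rel|² = 13;  v_rel·d = (3)·(15) + (2)·(9) = 63
13·t² − 126·t + 225 = 0  ⇒  m = 63² − 13·225 = 1044
m = 1044 > 0,  v_rel·d = 63 > 0  ⇒  inside

inside=yes margin=1044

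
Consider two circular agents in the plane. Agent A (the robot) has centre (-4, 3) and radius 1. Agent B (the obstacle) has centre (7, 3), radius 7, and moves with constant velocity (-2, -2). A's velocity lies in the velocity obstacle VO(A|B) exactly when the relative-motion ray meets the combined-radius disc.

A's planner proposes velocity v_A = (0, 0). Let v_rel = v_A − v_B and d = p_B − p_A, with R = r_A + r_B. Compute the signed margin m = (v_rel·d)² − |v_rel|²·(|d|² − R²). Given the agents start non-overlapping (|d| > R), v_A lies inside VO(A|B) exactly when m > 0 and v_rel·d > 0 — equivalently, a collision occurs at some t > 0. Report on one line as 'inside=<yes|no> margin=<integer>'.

d = (11, 0),  |d|² = 121;  R = 1+7 = 8,  c = 121−8² = 57
v_rel = (2, 2),  |v_rel|² = 8;  v_rel·d = (2)·(11) + (2)·(0) = 22
8·t² − 44·t + 57 = 0  ⇒  m = 22² − 8·57 = 28
m = 28 > 0,  v_rel·d = 22 > 0  ⇒  inside

inside=yes margin=28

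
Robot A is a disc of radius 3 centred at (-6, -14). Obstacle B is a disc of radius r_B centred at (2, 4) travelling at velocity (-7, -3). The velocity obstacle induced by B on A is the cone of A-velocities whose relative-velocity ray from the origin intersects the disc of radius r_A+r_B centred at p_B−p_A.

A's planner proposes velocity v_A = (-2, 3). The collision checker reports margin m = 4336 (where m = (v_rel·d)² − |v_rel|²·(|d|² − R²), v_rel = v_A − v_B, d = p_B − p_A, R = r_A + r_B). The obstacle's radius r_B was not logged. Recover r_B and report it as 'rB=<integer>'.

m = 4336
d = (8, 18);  v_rel = (5, 6),  |v_rel|² = 61
v_rel×d = (5)·(18) − (6)·(8) = 42
since m = R²·61 − 42²:  R² = (1764 + 4336) / 61 = 100
R = √100 = 10  ⇒  r_B = 10 − 3 = 7

rB=7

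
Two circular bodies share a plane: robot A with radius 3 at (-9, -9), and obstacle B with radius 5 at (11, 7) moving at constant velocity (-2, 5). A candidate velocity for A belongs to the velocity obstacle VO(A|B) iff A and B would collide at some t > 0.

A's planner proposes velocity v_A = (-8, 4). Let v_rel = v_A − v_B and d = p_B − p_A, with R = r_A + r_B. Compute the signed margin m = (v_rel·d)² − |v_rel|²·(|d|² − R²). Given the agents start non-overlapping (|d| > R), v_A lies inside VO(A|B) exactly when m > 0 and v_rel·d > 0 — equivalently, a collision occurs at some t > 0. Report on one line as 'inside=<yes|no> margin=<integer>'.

d = (20, 16),  |d|² = 656;  R = 3+5 = 8,  c = 656−8² = 592
v_rel = (-6, -1),  |v_rel|² = 37;  v_rel·d = (-6)·(20) + (-1)·(16) = -136
37·t² + 272·t + 592 = 0  ⇒  m = (-136)² − 37·592 = -3408
m = -3408 < 0,  v_rel·d = -136 < 0  ⇒  outside

inside=no margin=-3408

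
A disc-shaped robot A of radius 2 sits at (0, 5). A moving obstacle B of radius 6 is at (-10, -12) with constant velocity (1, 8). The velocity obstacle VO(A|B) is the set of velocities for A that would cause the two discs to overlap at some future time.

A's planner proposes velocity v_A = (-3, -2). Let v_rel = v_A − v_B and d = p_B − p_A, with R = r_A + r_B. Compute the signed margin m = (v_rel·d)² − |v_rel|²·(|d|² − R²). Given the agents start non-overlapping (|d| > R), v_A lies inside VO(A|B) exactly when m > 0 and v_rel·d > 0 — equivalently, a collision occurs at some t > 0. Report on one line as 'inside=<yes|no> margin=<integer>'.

d = (-10, -17),  |d|² = 389;  R = 2+6 = 8,  c = 389−8² = 325
v_rel = (-4, -10),  |v_rel|² = 116;  v_rel·d = (-4)·(-10) + (-10)·(-17) = 210
116·t² − 420·t + 325 = 0  ⇒  m = 210² − 116·325 = 6400
m = 6400 > 0,  v_rel·d = 210 > 0  ⇒  inside

inside=yes margin=6400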